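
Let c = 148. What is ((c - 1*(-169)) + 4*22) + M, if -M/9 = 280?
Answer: -2115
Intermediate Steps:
M = -2520 (M = -9*280 = -2520)
((c - 1*(-169)) + 4*22) + M = ((148 - 1*(-169)) + 4*22) - 2520 = ((148 + 169) + 88) - 2520 = (317 + 88) - 2520 = 405 - 2520 = -2115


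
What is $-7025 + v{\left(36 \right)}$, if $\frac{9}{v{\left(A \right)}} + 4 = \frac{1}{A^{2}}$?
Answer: $- \frac{36422239}{5183} \approx -7027.3$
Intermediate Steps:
$v{\left(A \right)} = \frac{9}{-4 + \frac{1}{A^{2}}}$
$-7025 + v{\left(36 \right)} = -7025 - \frac{9 \cdot 36^{2}}{-1 + 4 \cdot 36^{2}} = -7025 - \frac{11664}{-1 + 4 \cdot 1296} = -7025 - \frac{11664}{-1 + 5184} = -7025 - \frac{11664}{5183} = - \frac{36422239}{5183}$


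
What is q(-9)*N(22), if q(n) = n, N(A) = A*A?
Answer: -4356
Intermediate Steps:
N(A) = A²
q(-9)*N(22) = -9*22² = -9*484 = -4356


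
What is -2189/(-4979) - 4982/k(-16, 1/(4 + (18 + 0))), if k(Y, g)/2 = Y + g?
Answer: 21048269/134433 ≈ 156.57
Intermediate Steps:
k(Y, g) = 2*Y + 2*g (k(Y, g) = 2*(Y + g) = 2*Y + 2*g)
-2189/(-4979) - 4982/k(-16, 1/(4 + (18 + 0))) = -2189/(-4979) - 4982/(2*(-16) + 2/(4 + (18 + 0))) = -2189*(-1/4979) - 4982/(-32 + 2/(4 + 18)) = 2189/4979 - 4982/(-32 + 2/22) = 2189/4979 - 4982/(-32 + 2*(1/22)) = 2189/4979 - 4982/(-32 + 1/11) = 2189/4979 - 4982/(-351/11) = 2189/4979 - 4982*(-11/351) = 2189/4979 + 54802/351 = 21048269/134433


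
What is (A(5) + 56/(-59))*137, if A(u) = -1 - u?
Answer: -56170/59 ≈ -952.03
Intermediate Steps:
(A(5) + 56/(-59))*137 = ((-1 - 1*5) + 56/(-59))*137 = ((-1 - 5) + 56*(-1/59))*137 = (-6 - 56/59)*137 = -410/59*137 = -56170/59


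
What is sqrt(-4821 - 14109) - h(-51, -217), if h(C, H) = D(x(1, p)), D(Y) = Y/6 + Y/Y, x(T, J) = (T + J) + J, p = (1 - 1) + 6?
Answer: -19/6 + I*sqrt(18930) ≈ -3.1667 + 137.59*I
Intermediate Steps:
p = 6 (p = 0 + 6 = 6)
x(T, J) = T + 2*J (x(T, J) = (J + T) + J = T + 2*J)
D(Y) = 1 + Y/6 (D(Y) = Y*(1/6) + 1 = Y/6 + 1 = 1 + Y/6)
h(C, H) = 19/6 (h(C, H) = 1 + (1 + 2*6)/6 = 1 + (1 + 12)/6 = 1 + (1/6)*13 = 1 + 13/6 = 19/6)
sqrt(-4821 - 14109) - h(-51, -217) = sqrt(-4821 - 14109) - 1*19/6 = sqrt(-18930) - 19/6 = I*sqrt(18930) - 19/6 = -19/6 + I*sqrt(18930)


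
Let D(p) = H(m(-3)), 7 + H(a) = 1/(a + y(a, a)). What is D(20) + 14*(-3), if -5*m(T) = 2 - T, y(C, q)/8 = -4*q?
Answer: -1518/31 ≈ -48.968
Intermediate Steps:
y(C, q) = -32*q (y(C, q) = 8*(-4*q) = -32*q)
m(T) = -2/5 + T/5 (m(T) = -(2 - T)/5 = -2/5 + T/5)
H(a) = -7 - 1/(31*a) (H(a) = -7 + 1/(a - 32*a) = -7 + 1/(-31*a) = -7 - 1/(31*a))
D(p) = -216/31 (D(p) = -7 - 1/(31*(-2/5 + (1/5)*(-3))) = -7 - 1/(31*(-2/5 - 3/5)) = -7 - 1/31/(-1) = -7 - 1/31*(-1) = -7 + 1/31 = -216/31)
D(20) + 14*(-3) = -216/31 + 14*(-3) = -216/31 - 42 = -1518/31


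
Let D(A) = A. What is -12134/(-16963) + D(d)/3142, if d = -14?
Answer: 18943773/26648873 ≈ 0.71087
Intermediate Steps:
-12134/(-16963) + D(d)/3142 = -12134/(-16963) - 14/3142 = -12134*(-1/16963) - 14*1/3142 = 12134/16963 - 7/1571 = 18943773/26648873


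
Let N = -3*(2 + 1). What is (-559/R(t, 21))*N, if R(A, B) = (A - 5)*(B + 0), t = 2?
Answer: -559/7 ≈ -79.857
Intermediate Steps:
N = -9 (N = -3*3 = -9)
R(A, B) = B*(-5 + A) (R(A, B) = (-5 + A)*B = B*(-5 + A))
(-559/R(t, 21))*N = -559*1/(21*(-5 + 2))*(-9) = -559/(21*(-3))*(-9) = -559/(-63)*(-9) = -559*(-1/63)*(-9) = (559/63)*(-9) = -559/7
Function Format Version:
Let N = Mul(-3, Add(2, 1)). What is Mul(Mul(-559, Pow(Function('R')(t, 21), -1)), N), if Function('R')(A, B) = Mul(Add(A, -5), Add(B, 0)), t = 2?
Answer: Rational(-559, 7) ≈ -79.857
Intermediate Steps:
N = -9 (N = Mul(-3, 3) = -9)
Function('R')(A, B) = Mul(B, Add(-5, A)) (Function('R')(A, B) = Mul(Add(-5, A), B) = Mul(B, Add(-5, A)))
Mul(Mul(-559, Pow(Function('R')(t, 21), -1)), N) = Mul(Mul(-559, Pow(Mul(21, Add(-5, 2)), -1)), -9) = Mul(Mul(-559, Pow(Mul(21, -3), -1)), -9) = Mul(Mul(-559, Pow(-63, -1)), -9) = Mul(Mul(-559, Rational(-1, 63)), -9) = Mul(Rational(559, 63), -9) = Rational(-559, 7)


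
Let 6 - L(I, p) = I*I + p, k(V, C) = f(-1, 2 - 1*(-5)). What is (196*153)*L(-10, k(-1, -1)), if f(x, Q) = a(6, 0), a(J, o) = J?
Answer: -2998800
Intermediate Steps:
f(x, Q) = 6
k(V, C) = 6
L(I, p) = 6 - p - I**2 (L(I, p) = 6 - (I*I + p) = 6 - (I**2 + p) = 6 - (p + I**2) = 6 + (-p - I**2) = 6 - p - I**2)
(196*153)*L(-10, k(-1, -1)) = (196*153)*(6 - 1*6 - 1*(-10)**2) = 29988*(6 - 6 - 1*100) = 29988*(6 - 6 - 100) = 29988*(-100) = -2998800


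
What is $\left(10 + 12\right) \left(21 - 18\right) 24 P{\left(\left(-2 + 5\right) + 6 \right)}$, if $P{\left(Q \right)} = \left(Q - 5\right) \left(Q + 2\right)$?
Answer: $69696$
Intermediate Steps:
$P{\left(Q \right)} = \left(-5 + Q\right) \left(2 + Q\right)$ ($P{\left(Q \right)} = \left(Q - 5\right) \left(2 + Q\right) = \left(-5 + Q\right) \left(2 + Q\right)$)
$\left(10 + 12\right) \left(21 - 18\right) 24 P{\left(\left(-2 + 5\right) + 6 \right)} = \left(10 + 12\right) \left(21 - 18\right) 24 \left(-10 + \left(\left(-2 + 5\right) + 6\right)^{2} - 3 \left(\left(-2 + 5\right) + 6\right)\right) = 22 \cdot 3 \cdot 24 \left(-10 + \left(3 + 6\right)^{2} - 3 \left(3 + 6\right)\right) = 66 \cdot 24 \left(-10 + 9^{2} - 27\right) = 1584 \left(-10 + 81 - 27\right) = 1584 \cdot 44 = 69696$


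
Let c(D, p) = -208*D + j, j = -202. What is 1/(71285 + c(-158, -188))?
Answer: 1/103947 ≈ 9.6203e-6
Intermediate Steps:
c(D, p) = -202 - 208*D (c(D, p) = -208*D - 202 = -202 - 208*D)
1/(71285 + c(-158, -188)) = 1/(71285 + (-202 - 208*(-158))) = 1/(71285 + (-202 + 32864)) = 1/(71285 + 32662) = 1/103947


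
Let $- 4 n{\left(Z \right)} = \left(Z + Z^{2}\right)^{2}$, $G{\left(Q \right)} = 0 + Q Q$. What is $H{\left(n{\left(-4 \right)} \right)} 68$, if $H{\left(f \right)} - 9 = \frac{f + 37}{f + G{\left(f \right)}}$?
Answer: $\frac{192797}{315} \approx 612.05$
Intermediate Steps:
$G{\left(Q \right)} = Q^{2}$ ($G{\left(Q \right)} = 0 + Q^{2} = Q^{2}$)
$n{\left(Z \right)} = - \frac{\left(Z + Z^{2}\right)^{2}}{4}$
$H{\left(f \right)} = 9 + \frac{37 + f}{f + f^{2}}$ ($H{\left(f \right)} = 9 + \frac{f + 37}{f + f^{2}} = 9 + \frac{37 + f}{f + f^{2}}$)
$H{\left(n{\left(-4 \right)} \right)} 68 = \frac{37 + 9 \left(- \frac{\left(-4\right)^{2} \left(1 - 4\right)^{2}}{4}\right)^{2} + 10 \left(- \frac{\left(-4\right)^{2} \left(1 - 4\right)^{2}}{4}\right)}{- \frac{\left(-4\right)^{2} \left(1 - 4\right)^{2}}{4} \left(1 - \frac{\left(-4\right)^{2} \left(1 - 4\right)^{2}}{4}\right)} 68 = \frac{37 + 9 \left(\left(- \frac{1}{4}\right) 16 \left(-3\right)^{2}\right)^{2} + 10 \left(\left(- \frac{1}{4}\right) 16 \left(-3\right)^{2}\right)}{\left(- \frac{1}{4}\right) 16 \left(-3\right)^{2} \left(1 - 4 \left(-3\right)^{2}\right)} 68 = \frac{37 + 9 \left(\left(- \frac{1}{4}\right) 16 \cdot 9\right)^{2} + 10 \left(\left(- \frac{1}{4}\right) 16 \cdot 9\right)}{\left(- \frac{1}{4}\right) 16 \cdot 9 \left(1 - 4 \cdot 9\right)} 68 = \frac{37 + 9 \left(-36\right)^{2} + 10 \left(-36\right)}{\left(-36\right) \left(1 - 36\right)} 68 = - \frac{37 + 9 \cdot 1296 - 360}{36 \left(-35\right)} 68 = \left(- \frac{1}{36}\right) \left(- \frac{1}{35}\right) \left(37 + 11664 - 360\right) 68 = \left(- \frac{1}{36}\right) \left(- \frac{1}{35}\right) 11341 \cdot 68 = \frac{11341}{1260} \cdot 68 = \frac{192797}{315}$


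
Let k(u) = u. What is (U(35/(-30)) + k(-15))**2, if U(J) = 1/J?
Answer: 12321/49 ≈ 251.45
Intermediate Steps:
(U(35/(-30)) + k(-15))**2 = (1/(35/(-30)) - 15)**2 = (1/(35*(-1/30)) - 15)**2 = (1/(-7/6) - 15)**2 = (-6/7 - 15)**2 = (-111/7)**2 = 12321/49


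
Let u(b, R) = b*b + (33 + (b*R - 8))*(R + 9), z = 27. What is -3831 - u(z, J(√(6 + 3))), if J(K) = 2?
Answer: -5429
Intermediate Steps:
u(b, R) = b² + (9 + R)*(25 + R*b) (u(b, R) = b² + (33 + (R*b - 8))*(9 + R) = b² + (33 + (-8 + R*b))*(9 + R) = b² + (25 + R*b)*(9 + R) = b² + (9 + R)*(25 + R*b))
-3831 - u(z, J(√(6 + 3))) = -3831 - (225 + 27² + 25*2 + 27*2² + 9*2*27) = -3831 - (225 + 729 + 50 + 27*4 + 486) = -3831 - (225 + 729 + 50 + 108 + 486) = -3831 - 1*1598 = -3831 - 1598 = -5429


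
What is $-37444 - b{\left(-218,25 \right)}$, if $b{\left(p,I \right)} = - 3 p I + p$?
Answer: $-53576$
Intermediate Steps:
$b{\left(p,I \right)} = p - 3 I p$ ($b{\left(p,I \right)} = - 3 I p + p = p - 3 I p$)
$-37444 - b{\left(-218,25 \right)} = -37444 - - 218 \left(1 - 75\right) = -37444 - \left(-218\right) \left(-74\right) = -37444 - 16132 = -53576$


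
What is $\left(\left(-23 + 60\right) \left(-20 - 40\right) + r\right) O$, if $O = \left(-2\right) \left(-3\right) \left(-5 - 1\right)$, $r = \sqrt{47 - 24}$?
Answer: $79920 - 36 \sqrt{23} \approx 79747.0$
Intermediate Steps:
$r = \sqrt{23} \approx 4.7958$
$O = -36$ ($O = 6 \left(-5 - 1\right) = 6 \left(-6\right) = -36$)
$\left(\left(-23 + 60\right) \left(-20 - 40\right) + r\right) O = \left(\left(-23 + 60\right) \left(-20 - 40\right) + \sqrt{23}\right) \left(-36\right) = \left(37 \left(-60\right) + \sqrt{23}\right) \left(-36\right) = \left(-2220 + \sqrt{23}\right) \left(-36\right) = 79920 - 36 \sqrt{23}$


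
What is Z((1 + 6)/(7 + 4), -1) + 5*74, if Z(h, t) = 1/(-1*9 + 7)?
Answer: 739/2 ≈ 369.50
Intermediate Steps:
Z(h, t) = -½ (Z(h, t) = 1/(-9 + 7) = 1/(-2) = -½)
Z((1 + 6)/(7 + 4), -1) + 5*74 = -½ + 5*74 = -½ + 370 = 739/2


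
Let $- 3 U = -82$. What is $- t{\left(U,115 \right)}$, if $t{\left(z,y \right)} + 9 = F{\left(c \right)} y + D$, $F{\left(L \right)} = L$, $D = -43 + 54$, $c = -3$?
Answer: $343$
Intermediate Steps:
$D = 11$
$U = \frac{82}{3}$ ($U = \left(- \frac{1}{3}\right) \left(-82\right) = \frac{82}{3} \approx 27.333$)
$t{\left(z,y \right)} = 2 - 3 y$ ($t{\left(z,y \right)} = -9 - \left(-11 + 3 y\right) = 2 - 3 y$)
$- t{\left(U,115 \right)} = - (2 - 345) = \left(-1\right) \left(-343\right) = 343$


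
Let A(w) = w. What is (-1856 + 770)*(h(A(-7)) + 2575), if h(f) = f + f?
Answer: -2781246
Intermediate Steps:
h(f) = 2*f
(-1856 + 770)*(h(A(-7)) + 2575) = (-1856 + 770)*(2*(-7) + 2575) = -1086*(-14 + 2575) = -1086*2561 = -2781246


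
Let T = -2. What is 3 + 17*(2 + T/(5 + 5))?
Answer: 168/5 ≈ 33.600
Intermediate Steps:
3 + 17*(2 + T/(5 + 5)) = 3 + 17*(2 - 2/(5 + 5)) = 3 + 17*(2 - 2/10) = 3 + 17*(2 - 2*⅒) = 3 + 17*(2 - ⅕) = 3 + 17*(9/5) = 3 + 153/5 = 168/5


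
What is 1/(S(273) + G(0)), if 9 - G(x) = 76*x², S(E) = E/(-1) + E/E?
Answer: -1/263 ≈ -0.0038023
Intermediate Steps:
S(E) = 1 - E (S(E) = E*(-1) + 1 = -E + 1 = 1 - E)
G(x) = 9 - 76*x²
1/(S(273) + G(0)) = 1/((1 - 1*273) + (9 - 76*0²)) = 1/((1 - 273) + (9 - 76*0)) = 1/(-272 + (9 + 0)) = 1/(-272 + 9) = 1/(-263) = -1/263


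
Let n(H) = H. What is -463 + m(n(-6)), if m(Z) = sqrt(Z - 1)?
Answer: -463 + I*sqrt(7) ≈ -463.0 + 2.6458*I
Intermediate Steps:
m(Z) = sqrt(-1 + Z)
-463 + m(n(-6)) = -463 + sqrt(-1 - 6) = -463 + sqrt(-7) = -463 + I*sqrt(7)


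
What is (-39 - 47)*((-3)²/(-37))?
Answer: 774/37 ≈ 20.919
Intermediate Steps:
(-39 - 47)*((-3)²/(-37)) = -774*(-1)/37 = -86*(-9/37) = 774/37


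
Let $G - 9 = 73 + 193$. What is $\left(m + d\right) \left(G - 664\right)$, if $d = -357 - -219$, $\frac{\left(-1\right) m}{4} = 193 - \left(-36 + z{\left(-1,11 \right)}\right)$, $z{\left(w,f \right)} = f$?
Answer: $392890$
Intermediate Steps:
$G = 275$ ($G = 9 + \left(73 + 193\right) = 9 + 266 = 275$)
$m = -872$ ($m = - 4 \left(193 + \left(36 - 11\right)\right) = - 4 \left(193 + 25\right) = \left(-4\right) 218 = -872$)
$d = -138$ ($d = -357 + 219 = -138$)
$\left(m + d\right) \left(G - 664\right) = \left(-872 - 138\right) \left(275 - 664\right) = \left(-1010\right) \left(-389\right) = 392890$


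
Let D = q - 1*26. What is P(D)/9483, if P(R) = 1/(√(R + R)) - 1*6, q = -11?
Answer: -2/3161 - I*√74/701742 ≈ -0.00063271 - 1.2259e-5*I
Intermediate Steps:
D = -37 (D = -11 - 1*26 = -11 - 26 = -37)
P(R) = -6 + √2/(2*√R) (P(R) = 1/(√(2*R)) - 6 = 1/(√2*√R) - 6 = √2/(2*√R) - 6 = -6 + √2/(2*√R))
P(D)/9483 = (-6 + √2/(2*√(-37)))/9483 = (-6 + √2*(-I*√37/37)/2)*(1/9483) = (-6 - I*√74/74)*(1/9483) = -2/3161 - I*√74/701742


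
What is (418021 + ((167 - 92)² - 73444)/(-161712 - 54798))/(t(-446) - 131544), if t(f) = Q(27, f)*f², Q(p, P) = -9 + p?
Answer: 90505794529/746730865440 ≈ 0.12120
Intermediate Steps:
t(f) = 18*f² (t(f) = (-9 + 27)*f² = 18*f²)
(418021 + ((167 - 92)² - 73444)/(-161712 - 54798))/(t(-446) - 131544) = (418021 + ((167 - 92)² - 73444)/(-161712 - 54798))/(18*(-446)² - 131544) = (418021 + (75² - 73444)/(-216510))/(18*198916 - 131544) = (418021 + (5625 - 73444)*(-1/216510))/(3580488 - 131544) = (418021 - 67819*(-1/216510))/3448944 = (418021 + 67819/216510)*(1/3448944) = (90505794529/216510)*(1/3448944) = 90505794529/746730865440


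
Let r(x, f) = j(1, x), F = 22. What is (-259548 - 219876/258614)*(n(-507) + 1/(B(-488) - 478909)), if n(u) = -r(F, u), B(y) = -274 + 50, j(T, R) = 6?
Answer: 10720279807459114/6883916759 ≈ 1.5573e+6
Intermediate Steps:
B(y) = -224
r(x, f) = 6
n(u) = -6 (n(u) = -1*6 = -6)
(-259548 - 219876/258614)*(n(-507) + 1/(B(-488) - 478909)) = (-259548 - 219876/258614)*(-6 + 1/(-224 - 478909)) = (-259548 - 219876*1/258614)*(-6 + 1/(-479133)) = (-259548 - 109938/129307)*(-6 - 1/479133) = -33561483174/129307*(-2874799/479133) = 10720279807459114/6883916759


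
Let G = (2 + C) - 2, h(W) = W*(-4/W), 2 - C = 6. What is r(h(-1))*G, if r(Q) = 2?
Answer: -8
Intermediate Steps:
C = -4 (C = 2 - 1*6 = 2 - 6 = -4)
h(W) = -4
G = -4 (G = (2 - 4) - 2 = -2 - 2 = -4)
r(h(-1))*G = 2*(-4) = -8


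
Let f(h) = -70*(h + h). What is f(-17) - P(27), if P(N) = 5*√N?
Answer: 2380 - 15*√3 ≈ 2354.0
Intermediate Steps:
f(h) = -140*h
f(-17) - P(27) = -140*(-17) - 5*√27 = 2380 - 5*3*√3 = 2380 - 15*√3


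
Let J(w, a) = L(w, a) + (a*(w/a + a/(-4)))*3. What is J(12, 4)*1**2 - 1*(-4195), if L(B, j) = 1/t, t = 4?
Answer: 16877/4 ≈ 4219.3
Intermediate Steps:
L(B, j) = 1/4
J(w, a) = 1/4 + 3*a*(-a/4 + w/a) (J(w, a) = 1/4 + (a*(w/a + a/(-4)))*3 = 1/4 + (a*(w/a + a*(-1/4)))*3 = 1/4 + (a*(w/a - a/4))*3 = 1/4 + (a*(-a/4 + w/a))*3 = 1/4 + 3*a*(-a/4 + w/a))
J(12, 4)*1**2 - 1*(-4195) = (1/4 + 3*12 - 3/4*4**2)*1**2 - 1*(-4195) = (1/4 + 36 - 3/4*16)*1 + 4195 = (1/4 + 36 - 12)*1 + 4195 = (97/4)*1 + 4195 = 97/4 + 4195 = 16877/4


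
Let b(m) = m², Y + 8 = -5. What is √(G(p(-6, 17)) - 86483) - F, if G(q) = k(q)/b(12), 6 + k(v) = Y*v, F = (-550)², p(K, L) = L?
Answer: -302500 + 13*I*√73691/12 ≈ -3.025e+5 + 294.08*I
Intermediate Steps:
Y = -13 (Y = -8 - 5 = -13)
F = 302500
k(v) = -6 - 13*v
G(q) = -1/24 - 13*q/144 (G(q) = (-6 - 13*q)/(12²) = (-6 - 13*q)/144 = (-6 - 13*q)*(1/144) = -1/24 - 13*q/144)
√(G(p(-6, 17)) - 86483) - F = √((-1/24 - 13/144*17) - 86483) - 1*302500 = √((-1/24 - 221/144) - 86483) - 302500 = √(-227/144 - 86483) - 302500 = √(-12453779/144) - 302500 = 13*I*√73691/12 - 302500 = -302500 + 13*I*√73691/12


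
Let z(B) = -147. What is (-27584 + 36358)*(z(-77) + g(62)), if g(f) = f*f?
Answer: 32437478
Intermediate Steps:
g(f) = f**2
(-27584 + 36358)*(z(-77) + g(62)) = (-27584 + 36358)*(-147 + 62**2) = 8774*(-147 + 3844) = 8774*3697 = 32437478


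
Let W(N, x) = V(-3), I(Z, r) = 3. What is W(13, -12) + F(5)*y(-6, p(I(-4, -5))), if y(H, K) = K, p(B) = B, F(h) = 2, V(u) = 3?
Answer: 9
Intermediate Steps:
W(N, x) = 3
W(13, -12) + F(5)*y(-6, p(I(-4, -5))) = 3 + 2*3 = 3 + 6 = 9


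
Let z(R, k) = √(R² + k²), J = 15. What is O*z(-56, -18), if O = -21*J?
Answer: -630*√865 ≈ -18529.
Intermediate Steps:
O = -315 (O = -21*15 = -315)
O*z(-56, -18) = -315*√((-56)² + (-18)²) = -315*√(3136 + 324) = -630*√865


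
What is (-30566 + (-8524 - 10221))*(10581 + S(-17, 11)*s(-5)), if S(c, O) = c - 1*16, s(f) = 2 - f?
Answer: -510368850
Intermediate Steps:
S(c, O) = -16 + c (S(c, O) = c - 16 = -16 + c)
(-30566 + (-8524 - 10221))*(10581 + S(-17, 11)*s(-5)) = (-30566 + (-8524 - 10221))*(10581 + (-16 - 17)*(2 - 1*(-5))) = (-30566 - 18745)*(10581 - 33*(2 + 5)) = -49311*(10581 - 33*7) = -49311*(10581 - 231) = -49311*10350 = -510368850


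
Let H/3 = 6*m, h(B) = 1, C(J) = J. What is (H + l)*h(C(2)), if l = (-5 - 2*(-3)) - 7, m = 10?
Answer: 174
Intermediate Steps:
H = 180 (H = 3*(6*10) = 3*60 = 180)
l = -6 (l = (-5 + 6) - 7 = 1 - 7 = -6)
(H + l)*h(C(2)) = (180 - 6)*1 = 174*1 = 174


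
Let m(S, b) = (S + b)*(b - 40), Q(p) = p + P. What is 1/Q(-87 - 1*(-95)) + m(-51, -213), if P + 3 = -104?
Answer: 6612407/99 ≈ 66792.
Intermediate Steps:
P = -107 (P = -3 - 104 = -107)
Q(p) = -107 + p (Q(p) = p - 107 = -107 + p)
m(S, b) = (-40 + b)*(S + b) (m(S, b) = (S + b)*(-40 + b) = (-40 + b)*(S + b))
1/Q(-87 - 1*(-95)) + m(-51, -213) = 1/(-107 + (-87 - 1*(-95))) + ((-213)**2 - 40*(-51) - 40*(-213) - 51*(-213)) = 1/(-107 + (-87 + 95)) + (45369 + 2040 + 8520 + 10863) = 1/(-107 + 8) + 66792 = 1/(-99) + 66792 = -1/99 + 66792 = 6612407/99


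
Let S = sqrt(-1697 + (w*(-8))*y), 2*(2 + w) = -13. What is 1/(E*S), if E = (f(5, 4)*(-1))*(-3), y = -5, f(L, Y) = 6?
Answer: -I*sqrt(2037)/36666 ≈ -0.0012309*I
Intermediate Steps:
w = -17/2 (w = -2 + (1/2)*(-13) = -2 - 13/2 = -17/2 ≈ -8.5000)
E = 18 (E = (6*(-1))*(-3) = -6*(-3) = 18)
S = I*sqrt(2037) (S = sqrt(-1697 - 17/2*(-8)*(-5)) = sqrt(-1697 + 68*(-5)) = sqrt(-1697 - 340) = sqrt(-2037) = I*sqrt(2037) ≈ 45.133*I)
1/(E*S) = 1/(18*(I*sqrt(2037))) = 1/(18*I*sqrt(2037)) = -I*sqrt(2037)/36666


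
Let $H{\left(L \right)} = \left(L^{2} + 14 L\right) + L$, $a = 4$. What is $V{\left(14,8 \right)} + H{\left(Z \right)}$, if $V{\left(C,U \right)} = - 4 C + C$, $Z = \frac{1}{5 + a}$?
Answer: $- \frac{3266}{81} \approx -40.321$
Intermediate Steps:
$Z = \frac{1}{9}$ ($Z = \frac{1}{5 + 4} = \frac{1}{9} \approx 0.11111$)
$V{\left(C,U \right)} = - 3 C$
$H{\left(L \right)} = L^{2} + 15 L$
$V{\left(14,8 \right)} + H{\left(Z \right)} = \left(-3\right) 14 + \frac{15 + \frac{1}{9}}{9} = -42 + \frac{1}{9} \cdot \frac{136}{9} = -42 + \frac{136}{81} = - \frac{3266}{81}$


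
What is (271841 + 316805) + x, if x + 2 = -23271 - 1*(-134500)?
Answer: 699873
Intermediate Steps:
x = 111227 (x = -2 + (-23271 - 1*(-134500)) = -2 + (-23271 + 134500) = -2 + 111229 = 111227)
(271841 + 316805) + x = (271841 + 316805) + 111227 = 588646 + 111227 = 699873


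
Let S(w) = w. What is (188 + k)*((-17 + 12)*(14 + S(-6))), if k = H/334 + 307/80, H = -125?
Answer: -2557949/334 ≈ -7658.5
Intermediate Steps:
k = 46269/13360 (k = -125/334 + 307/80 = 46269/13360 ≈ 3.4632)
(188 + k)*((-17 + 12)*(14 + S(-6))) = (188 + 46269/13360)*((-17 + 12)*(14 - 6)) = 2557949*(-5*8)/13360 = (2557949/13360)*(-40) = -2557949/334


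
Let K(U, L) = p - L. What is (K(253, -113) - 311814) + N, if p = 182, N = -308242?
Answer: -619761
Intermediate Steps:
K(U, L) = 182 - L
(K(253, -113) - 311814) + N = ((182 - 1*(-113)) - 311814) - 308242 = ((182 + 113) - 311814) - 308242 = (295 - 311814) - 308242 = -311519 - 308242 = -619761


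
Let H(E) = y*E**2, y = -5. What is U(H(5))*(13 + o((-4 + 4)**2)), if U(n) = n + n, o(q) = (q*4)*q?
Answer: -3250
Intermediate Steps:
o(q) = 4*q**2 (o(q) = (4*q)*q = 4*q**2)
H(E) = -5*E**2
U(n) = 2*n
U(H(5))*(13 + o((-4 + 4)**2)) = (2*(-5*5**2))*(13 + 4*((-4 + 4)**2)**2) = (2*(-5*25))*(13 + 4*(0**2)**2) = (2*(-125))*(13 + 4*0**2) = -250*(13 + 4*0) = -250*(13 + 0) = -250*13 = -3250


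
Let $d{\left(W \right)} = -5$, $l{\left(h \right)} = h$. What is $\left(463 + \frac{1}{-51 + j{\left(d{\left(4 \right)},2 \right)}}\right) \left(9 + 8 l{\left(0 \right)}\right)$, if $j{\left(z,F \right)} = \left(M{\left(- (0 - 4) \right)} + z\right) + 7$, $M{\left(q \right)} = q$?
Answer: $\frac{20834}{5} \approx 4166.8$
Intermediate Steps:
$j{\left(z,F \right)} = 11 + z$ ($j{\left(z,F \right)} = \left(- (0 - 4) + z\right) + 7 = \left(\left(-1\right) \left(-4\right) + z\right) + 7 = \left(4 + z\right) + 7 = 11 + z$)
$\left(463 + \frac{1}{-51 + j{\left(d{\left(4 \right)},2 \right)}}\right) \left(9 + 8 l{\left(0 \right)}\right) = \left(463 + \frac{1}{-51 + \left(11 - 5\right)}\right) \left(9 + 8 \cdot 0\right) = \left(463 + \frac{1}{-51 + 6}\right) \left(9 + 0\right) = \left(463 + \frac{1}{-45}\right) 9 = \left(463 - \frac{1}{45}\right) 9 = \frac{20834}{45} \cdot 9 = \frac{20834}{5}$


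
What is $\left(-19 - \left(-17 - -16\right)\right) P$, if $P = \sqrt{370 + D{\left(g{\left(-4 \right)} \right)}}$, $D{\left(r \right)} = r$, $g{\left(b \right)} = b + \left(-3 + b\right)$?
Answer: $- 18 \sqrt{359} \approx -341.05$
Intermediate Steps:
$g{\left(b \right)} = -3 + 2 b$
$P = \sqrt{359}$ ($P = \sqrt{370 + \left(-3 + 2 \left(-4\right)\right)} = \sqrt{370 - 11} = \sqrt{359} \approx 18.947$)
$\left(-19 - \left(-17 - -16\right)\right) P = \left(-19 - \left(-17 - -16\right)\right) \sqrt{359} = \left(-19 - \left(-17 + 16\right)\right) \sqrt{359} = \left(-19 - -1\right) \sqrt{359} = \left(-19 + 1\right) \sqrt{359} = - 18 \sqrt{359}$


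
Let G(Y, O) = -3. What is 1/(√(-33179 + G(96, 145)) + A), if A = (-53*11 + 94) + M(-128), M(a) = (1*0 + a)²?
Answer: 15895/252684207 - I*√33182/252684207 ≈ 6.2905e-5 - 7.209e-7*I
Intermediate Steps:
M(a) = a² (M(a) = (0 + a)² = a²)
A = 15895 (A = (-53*11 + 94) + (-128)² = (-583 + 94) + 16384 = -489 + 16384 = 15895)
1/(√(-33179 + G(96, 145)) + A) = 1/(√(-33179 - 3) + 15895) = 1/(√(-33182) + 15895) = 1/(I*√33182 + 15895) = 1/(15895 + I*√33182)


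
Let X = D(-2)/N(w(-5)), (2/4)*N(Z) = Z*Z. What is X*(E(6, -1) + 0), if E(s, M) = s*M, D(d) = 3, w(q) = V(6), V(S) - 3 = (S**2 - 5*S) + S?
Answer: -1/25 ≈ -0.040000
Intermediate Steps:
V(S) = 3 + S**2 - 4*S (V(S) = 3 + ((S**2 - 5*S) + S) = 3 + (S**2 - 4*S) = 3 + S**2 - 4*S)
w(q) = 15 (w(q) = 3 + 6**2 - 4*6 = 3 + 36 - 24 = 15)
N(Z) = 2*Z**2 (N(Z) = 2*(Z*Z) = 2*Z**2)
X = 1/150 (X = 3/((2*15**2)) = 3/((2*225)) = 3/450 = 3*(1/450) = 1/150 ≈ 0.0066667)
E(s, M) = M*s
X*(E(6, -1) + 0) = (-1*6 + 0)/150 = (-6 + 0)/150 = (1/150)*(-6) = -1/25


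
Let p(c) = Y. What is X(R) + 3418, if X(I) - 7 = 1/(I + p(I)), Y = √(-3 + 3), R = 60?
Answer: 205501/60 ≈ 3425.0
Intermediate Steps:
Y = 0 (Y = √0 = 0)
p(c) = 0
X(I) = 7 + 1/I (X(I) = 7 + 1/(I + 0) = 7 + 1/I)
X(R) + 3418 = (7 + 1/60) + 3418 = 421/60 + 3418 = 205501/60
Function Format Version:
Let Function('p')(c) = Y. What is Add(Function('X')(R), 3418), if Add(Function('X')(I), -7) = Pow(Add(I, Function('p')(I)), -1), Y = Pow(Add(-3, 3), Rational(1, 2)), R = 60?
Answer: Rational(205501, 60) ≈ 3425.0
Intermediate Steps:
Y = 0 (Y = Pow(0, Rational(1, 2)) = 0)
Function('p')(c) = 0
Function('X')(I) = Add(7, Pow(I, -1)) (Function('X')(I) = Add(7, Pow(Add(I, 0), -1)) = Add(7, Pow(I, -1)))
Add(Function('X')(R), 3418) = Add(Add(7, Pow(60, -1)), 3418) = Add(Add(7, Rational(1, 60)), 3418) = Add(Rational(421, 60), 3418) = Rational(205501, 60)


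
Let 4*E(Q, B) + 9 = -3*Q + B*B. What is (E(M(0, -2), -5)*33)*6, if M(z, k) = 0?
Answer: 792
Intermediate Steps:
E(Q, B) = -9/4 - 3*Q/4 + B**2/4 (E(Q, B) = -9/4 + (-3*Q + B*B)/4 = -9/4 + (-3*Q + B**2)/4 = -9/4 + (B**2 - 3*Q)/4 = -9/4 + (-3*Q/4 + B**2/4) = -9/4 - 3*Q/4 + B**2/4)
(E(M(0, -2), -5)*33)*6 = ((-9/4 - 3/4*0 + (1/4)*(-5)**2)*33)*6 = ((-9/4 + 0 + (1/4)*25)*33)*6 = ((-9/4 + 0 + 25/4)*33)*6 = (4*33)*6 = 132*6 = 792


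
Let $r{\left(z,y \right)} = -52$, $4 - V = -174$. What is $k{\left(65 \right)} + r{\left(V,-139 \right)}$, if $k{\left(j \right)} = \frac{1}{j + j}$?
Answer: $- \frac{6759}{130} \approx -51.992$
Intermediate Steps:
$k{\left(j \right)} = \frac{1}{2 j}$
$V = 178$ ($V = 4 - -174 = 4 + 174 = 178$)
$k{\left(65 \right)} + r{\left(V,-139 \right)} = \frac{1}{2 \cdot 65} - 52 = \frac{1}{2} \cdot \frac{1}{65} - 52 = \frac{1}{130} - 52 = - \frac{6759}{130}$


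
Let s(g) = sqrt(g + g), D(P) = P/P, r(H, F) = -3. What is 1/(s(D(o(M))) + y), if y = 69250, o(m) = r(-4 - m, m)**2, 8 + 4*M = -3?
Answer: 34625/2397781249 - sqrt(2)/4795562498 ≈ 1.4440e-5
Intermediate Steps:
M = -11/4 (M = -2 + (1/4)*(-3) = -2 - 3/4 = -11/4 ≈ -2.7500)
o(m) = 9 (o(m) = (-3)**2 = 9)
D(P) = 1
s(g) = sqrt(2)*sqrt(g) (s(g) = sqrt(2*g) = sqrt(2)*sqrt(g))
1/(s(D(o(M))) + y) = 1/(sqrt(2)*sqrt(1) + 69250) = 1/(sqrt(2)*1 + 69250) = 1/(sqrt(2) + 69250) = 1/(69250 + sqrt(2))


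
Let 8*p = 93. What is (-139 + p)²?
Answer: 1038361/64 ≈ 16224.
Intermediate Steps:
p = 93/8 (p = (⅛)*93 = 93/8 ≈ 11.625)
(-139 + p)² = (-139 + 93/8)² = (-1019/8)² = 1038361/64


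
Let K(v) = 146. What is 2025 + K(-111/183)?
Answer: 2171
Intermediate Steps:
2025 + K(-111/183) = 2025 + 146 = 2171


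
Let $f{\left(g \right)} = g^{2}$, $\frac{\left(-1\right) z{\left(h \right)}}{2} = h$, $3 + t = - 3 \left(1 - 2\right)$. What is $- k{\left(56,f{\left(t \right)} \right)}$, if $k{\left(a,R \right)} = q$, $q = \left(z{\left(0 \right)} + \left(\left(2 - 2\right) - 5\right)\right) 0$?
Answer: $0$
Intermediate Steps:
$t = 0$ ($t = -3 - 3 \left(1 - 2\right) = -3 - -3 = -3 + 3 = 0$)
$z{\left(h \right)} = - 2 h$
$q = 0$ ($q = \left(\left(-2\right) 0 + \left(\left(2 - 2\right) - 5\right)\right) 0 = \left(0 + \left(0 - 5\right)\right) 0 = \left(0 - 5\right) 0 = \left(-5\right) 0 = 0$)
$k{\left(a,R \right)} = 0$
$- k{\left(56,f{\left(t \right)} \right)} = \left(-1\right) 0 = 0$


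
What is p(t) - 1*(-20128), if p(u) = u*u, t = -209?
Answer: 63809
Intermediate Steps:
p(u) = u**2
p(t) - 1*(-20128) = (-209)**2 - 1*(-20128) = 43681 + 20128 = 63809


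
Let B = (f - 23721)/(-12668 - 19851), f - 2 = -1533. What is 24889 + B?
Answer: 809390643/32519 ≈ 24890.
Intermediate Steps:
f = -1531 (f = 2 - 1533 = -1531)
B = 25252/32519 (B = (-1531 - 23721)/(-12668 - 19851) = -25252/(-32519) = -25252*(-1/32519) = 25252/32519 ≈ 0.77653)
24889 + B = 24889 + 25252/32519 = 809390643/32519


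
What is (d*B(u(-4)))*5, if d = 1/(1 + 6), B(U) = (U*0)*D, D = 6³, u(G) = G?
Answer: 0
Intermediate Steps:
D = 216
B(U) = 0 (B(U) = (U*0)*216 = 0*216 = 0)
d = ⅐ (d = 1/7 = ⅐ ≈ 0.14286)
(d*B(u(-4)))*5 = ((⅐)*0)*5 = 0*5 = 0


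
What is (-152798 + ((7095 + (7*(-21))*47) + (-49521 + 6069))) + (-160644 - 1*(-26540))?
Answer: -330168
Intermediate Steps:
(-152798 + ((7095 + (7*(-21))*47) + (-49521 + 6069))) + (-160644 - 1*(-26540)) = (-152798 + ((7095 - 147*47) - 43452)) + (-160644 + 26540) = (-152798 + ((7095 - 6909) - 43452)) - 134104 = (-152798 + (186 - 43452)) - 134104 = (-152798 - 43266) - 134104 = -196064 - 134104 = -330168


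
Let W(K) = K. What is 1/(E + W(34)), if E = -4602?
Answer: -1/4568 ≈ -0.00021891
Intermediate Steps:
1/(E + W(34)) = 1/(-4602 + 34) = 1/(-4568) = -1/4568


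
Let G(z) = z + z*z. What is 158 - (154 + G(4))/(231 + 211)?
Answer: 34831/221 ≈ 157.61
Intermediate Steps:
G(z) = z + z²
158 - (154 + G(4))/(231 + 211) = 158 - (154 + 4*(1 + 4))/(231 + 211) = 158 - (154 + 4*5)/442 = 158 - (154 + 20)/442 = 158 - 174/442 = 158 - 1*87/221 = 158 - 87/221 = 34831/221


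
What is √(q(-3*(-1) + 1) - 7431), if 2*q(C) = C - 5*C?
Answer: I*√7439 ≈ 86.25*I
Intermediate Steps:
q(C) = -2*C (q(C) = (C - 5*C)/2 = (-4*C)/2 = -2*C)
√(q(-3*(-1) + 1) - 7431) = √(-2*(-3*(-1) + 1) - 7431) = √(-2*(3 + 1) - 7431) = √(-2*4 - 7431) = √(-8 - 7431) = √(-7439) = I*√7439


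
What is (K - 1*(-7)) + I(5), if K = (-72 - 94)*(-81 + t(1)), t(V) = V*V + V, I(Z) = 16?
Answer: 13137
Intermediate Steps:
t(V) = V + V² (t(V) = V² + V = V + V²)
K = 13114 (K = (-72 - 94)*(-81 + 1*(1 + 1)) = -166*(-81 + 1*2) = -166*(-81 + 2) = -166*(-79) = 13114)
(K - 1*(-7)) + I(5) = (13114 - 1*(-7)) + 16 = (13114 + 7) + 16 = 13121 + 16 = 13137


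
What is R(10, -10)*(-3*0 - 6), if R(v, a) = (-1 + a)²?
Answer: -726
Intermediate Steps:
R(10, -10)*(-3*0 - 6) = (-1 - 10)²*(-3*0 - 6) = (-11)²*(0 - 6) = 121*(-6) = -726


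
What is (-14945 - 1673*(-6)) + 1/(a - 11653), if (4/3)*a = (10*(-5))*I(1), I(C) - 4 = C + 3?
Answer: -58653372/11953 ≈ -4907.0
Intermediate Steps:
I(C) = 7 + C (I(C) = 4 + (C + 3) = 4 + (3 + C) = 7 + C)
a = -300 (a = 3*((10*(-5))*(7 + 1))/4 = 3*(-50*8)/4 = (3/4)*(-400) = -300)
(-14945 - 1673*(-6)) + 1/(a - 11653) = (-14945 - 1673*(-6)) + 1/(-300 - 11653) = (-14945 + 10038) + 1/(-11953) = -4907 - 1/11953 = -58653372/11953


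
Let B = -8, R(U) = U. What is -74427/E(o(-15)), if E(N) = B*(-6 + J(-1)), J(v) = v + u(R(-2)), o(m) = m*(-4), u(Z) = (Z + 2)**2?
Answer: -74427/56 ≈ -1329.1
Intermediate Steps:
u(Z) = (2 + Z)**2
o(m) = -4*m
J(v) = v (J(v) = v + (2 - 2)**2 = v + 0**2 = v + 0 = v)
E(N) = 56 (E(N) = -8*(-6 - 1) = -8*(-7) = 56)
-74427/E(o(-15)) = -74427/56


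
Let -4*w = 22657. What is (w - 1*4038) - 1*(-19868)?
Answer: 40663/4 ≈ 10166.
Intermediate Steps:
w = -22657/4 (w = -¼*22657 = -22657/4 ≈ -5664.3)
(w - 1*4038) - 1*(-19868) = (-22657/4 - 1*4038) - 1*(-19868) = (-22657/4 - 4038) + 19868 = -38809/4 + 19868 = 40663/4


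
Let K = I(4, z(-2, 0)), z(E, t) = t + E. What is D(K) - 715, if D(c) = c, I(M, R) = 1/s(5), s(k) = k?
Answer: -3574/5 ≈ -714.80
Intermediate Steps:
z(E, t) = E + t
I(M, R) = 1/5
K = 1/5 ≈ 0.20000
D(K) - 715 = 1/5 - 715 = -3574/5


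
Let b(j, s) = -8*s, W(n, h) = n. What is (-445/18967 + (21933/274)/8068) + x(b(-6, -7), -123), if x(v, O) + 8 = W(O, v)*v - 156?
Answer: -295684278707517/41929057144 ≈ -7052.0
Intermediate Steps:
x(v, O) = -164 + O*v (x(v, O) = -8 + (O*v - 156) = -8 + (-156 + O*v) = -164 + O*v)
(-445/18967 + (21933/274)/8068) + x(b(-6, -7), -123) = (-445/18967 + (21933/274)/8068) + (-164 - (-984)*(-7)) = (-445*1/18967 + (21933*(1/274))*(1/8068)) + (-164 - 123*56) = (-445/18967 + (21933/274)*(1/8068)) + (-164 - 6888) = (-445/18967 + 21933/2210632) - 7052 = -567728029/41929057144 - 7052 = -295684278707517/41929057144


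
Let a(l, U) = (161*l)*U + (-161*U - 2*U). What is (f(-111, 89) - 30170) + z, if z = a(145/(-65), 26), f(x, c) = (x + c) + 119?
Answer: -43649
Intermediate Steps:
f(x, c) = 119 + c + x (f(x, c) = (c + x) + 119 = 119 + c + x)
a(l, U) = -163*U + 161*U*l (a(l, U) = 161*U*l - 163*U = -163*U + 161*U*l)
z = -13576 (z = 26*(-163 + 161*(145/(-65))) = 26*(-163 + 161*(145*(-1/65))) = 26*(-163 + 161*(-29/13)) = 26*(-163 - 4669/13) = 26*(-6788/13) = -13576)
(f(-111, 89) - 30170) + z = ((119 + 89 - 111) - 30170) - 13576 = (97 - 30170) - 13576 = -30073 - 13576 = -43649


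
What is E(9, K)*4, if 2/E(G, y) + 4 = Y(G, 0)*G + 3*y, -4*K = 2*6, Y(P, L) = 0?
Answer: -8/13 ≈ -0.61539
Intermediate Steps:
K = -3 (K = -6/2 = -1/4*12 = -3)
E(G, y) = 2/(-4 + 3*y) (E(G, y) = 2/(-4 + (0*G + 3*y)) = 2/(-4 + (0 + 3*y)) = 2/(-4 + 3*y))
E(9, K)*4 = (2/(-4 + 3*(-3)))*4 = (2/(-4 - 9))*4 = (2/(-13))*4 = (2*(-1/13))*4 = -2/13*4 = -8/13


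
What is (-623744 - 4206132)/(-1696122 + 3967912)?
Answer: -2414938/1135895 ≈ -2.1260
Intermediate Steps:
(-623744 - 4206132)/(-1696122 + 3967912) = -4829876/2271790 = -4829876*1/2271790 = -2414938/1135895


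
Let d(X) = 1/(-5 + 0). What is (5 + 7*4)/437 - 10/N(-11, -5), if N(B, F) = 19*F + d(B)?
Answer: 18779/104006 ≈ 0.18056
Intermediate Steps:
d(X) = -⅕ (d(X) = 1/(-5) = -⅕)
N(B, F) = -⅕ + 19*F (N(B, F) = 19*F - ⅕ = -⅕ + 19*F)
(5 + 7*4)/437 - 10/N(-11, -5) = (5 + 7*4)/437 - 10/(-⅕ + 19*(-5)) = (5 + 28)*(1/437) - 10/(-⅕ - 95) = 33*(1/437) - 10/(-476/5) = 33/437 - 10*(-5/476) = 33/437 + 25/238 = 18779/104006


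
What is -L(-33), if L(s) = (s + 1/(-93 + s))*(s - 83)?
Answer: -241222/63 ≈ -3828.9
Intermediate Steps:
L(s) = (-83 + s)*(s + 1/(-93 + s)) (L(s) = (s + 1/(-93 + s))*(-83 + s) = (-83 + s)*(s + 1/(-93 + s)))
-L(-33) = -(-83 + (-33)³ - 176*(-33)² + 7720*(-33))/(-93 - 33) = -(-83 - 35937 - 176*1089 - 254760)/(-126) = -(-1)*(-83 - 35937 - 191664 - 254760)/126 = -(-1)*(-482444)/126 = -1*241222/63 = -241222/63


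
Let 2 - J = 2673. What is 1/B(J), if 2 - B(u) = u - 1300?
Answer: 1/3973 ≈ 0.00025170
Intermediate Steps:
J = -2671 (J = 2 - 1*2673 = 2 - 2673 = -2671)
B(u) = 1302 - u (B(u) = 2 - (u - 1300) = 2 - (-1300 + u) = 2 + (1300 - u) = 1302 - u)
1/B(J) = 1/(1302 - 1*(-2671)) = 1/(1302 + 2671) = 1/3973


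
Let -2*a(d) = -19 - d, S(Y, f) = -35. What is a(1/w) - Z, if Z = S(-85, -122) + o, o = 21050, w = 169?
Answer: -3549929/169 ≈ -21006.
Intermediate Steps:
Z = 21015 (Z = -35 + 21050 = 21015)
a(d) = 19/2 + d/2 (a(d) = -(-19 - d)/2 = 19/2 + d/2)
a(1/w) - Z = (19/2 + (½)/169) - 1*21015 = (19/2 + (½)*(1/169)) - 21015 = (19/2 + 1/338) - 21015 = 1606/169 - 21015 = -3549929/169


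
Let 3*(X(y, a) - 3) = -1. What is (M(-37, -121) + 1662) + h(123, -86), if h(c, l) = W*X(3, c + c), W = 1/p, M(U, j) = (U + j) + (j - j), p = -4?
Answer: 4510/3 ≈ 1503.3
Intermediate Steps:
X(y, a) = 8/3 (X(y, a) = 3 + (1/3)*(-1) = 3 - 1/3 = 8/3)
M(U, j) = U + j (M(U, j) = (U + j) + 0 = U + j)
W = -1/4 (W = 1/(-4) = -1/4 ≈ -0.25000)
h(c, l) = -2/3 (h(c, l) = -1/4*8/3 = -2/3)
(M(-37, -121) + 1662) + h(123, -86) = ((-37 - 121) + 1662) - 2/3 = (-158 + 1662) - 2/3 = 1504 - 2/3 = 4510/3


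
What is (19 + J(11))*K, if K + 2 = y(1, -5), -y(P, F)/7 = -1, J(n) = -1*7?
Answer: 60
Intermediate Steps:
J(n) = -7
y(P, F) = 7 (y(P, F) = -7*(-1) = 7)
K = 5 (K = -2 + 7 = 5)
(19 + J(11))*K = (19 - 7)*5 = 12*5 = 60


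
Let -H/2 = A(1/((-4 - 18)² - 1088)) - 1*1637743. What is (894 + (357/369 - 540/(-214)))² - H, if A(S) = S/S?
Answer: -427832437581635/173211921 ≈ -2.4700e+6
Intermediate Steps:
A(S) = 1
H = 3275484 (H = -2*(1 - 1*1637743) = -2*(1 - 1637743) = -2*(-1637742) = 3275484)
(894 + (357/369 - 540/(-214)))² - H = (894 + (357/369 - 540/(-214)))² - 1*3275484 = (894 + (357*(1/369) - 540*(-1/214)))² - 3275484 = (894 + (119/123 + 270/107))² - 3275484 = (894 + 45943/13161)² - 3275484 = (11811877/13161)² - 3275484 = 139520438263129/173211921 - 3275484 = -427832437581635/173211921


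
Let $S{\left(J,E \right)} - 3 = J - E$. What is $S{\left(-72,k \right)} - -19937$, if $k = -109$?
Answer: $19977$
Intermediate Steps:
$S{\left(J,E \right)} = 3 + J - E$ ($S{\left(J,E \right)} = 3 - \left(E - J\right) = 3 + J - E$)
$S{\left(-72,k \right)} - -19937 = \left(3 - 72 - -109\right) - -19937 = \left(3 - 72 + 109\right) + 19937 = 40 + 19937 = 19977$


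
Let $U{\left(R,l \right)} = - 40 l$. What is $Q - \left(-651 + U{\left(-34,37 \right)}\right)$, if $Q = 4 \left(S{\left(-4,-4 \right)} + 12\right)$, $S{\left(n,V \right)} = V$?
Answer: $2163$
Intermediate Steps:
$Q = 32$ ($Q = 4 \left(-4 + 12\right) = 4 \cdot 8 = 32$)
$Q - \left(-651 + U{\left(-34,37 \right)}\right) = 32 - \left(-651 - 1480\right) = 32 - -2131 = 32 + 2131 = 2163$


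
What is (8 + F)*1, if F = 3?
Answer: 11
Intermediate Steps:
(8 + F)*1 = (8 + 3)*1 = 11*1 = 11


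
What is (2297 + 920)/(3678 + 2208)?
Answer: 3217/5886 ≈ 0.54655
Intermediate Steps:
(2297 + 920)/(3678 + 2208) = 3217/5886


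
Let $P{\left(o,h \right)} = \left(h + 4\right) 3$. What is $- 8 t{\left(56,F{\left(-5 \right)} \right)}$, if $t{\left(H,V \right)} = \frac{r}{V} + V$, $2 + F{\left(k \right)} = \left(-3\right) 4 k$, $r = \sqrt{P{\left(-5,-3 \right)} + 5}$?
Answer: $-464 - \frac{8 \sqrt{2}}{29} \approx -464.39$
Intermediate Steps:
$P{\left(o,h \right)} = 12 + 3 h$ ($P{\left(o,h \right)} = \left(4 + h\right) 3 = 12 + 3 h$)
$r = 2 \sqrt{2}$ ($r = \sqrt{\left(12 + 3 \left(-3\right)\right) + 5} = \sqrt{\left(12 - 9\right) + 5} = \sqrt{3 + 5} = \sqrt{8} = 2 \sqrt{2} \approx 2.8284$)
$F{\left(k \right)} = -2 - 12 k$ ($F{\left(k \right)} = -2 + \left(-3\right) 4 k = -2 - 12 k$)
$t{\left(H,V \right)} = V + \frac{2 \sqrt{2}}{V}$ ($t{\left(H,V \right)} = \frac{2 \sqrt{2}}{V} + V = V + \frac{2 \sqrt{2}}{V}$)
$- 8 t{\left(56,F{\left(-5 \right)} \right)} = - 8 \left(\left(-2 - -60\right) + \frac{2 \sqrt{2}}{-2 - -60}\right) = - 8 \left(\left(-2 + 60\right) + \frac{2 \sqrt{2}}{-2 + 60}\right) = - 8 \left(58 + \frac{2 \sqrt{2}}{58}\right) = - 8 \left(58 + 2 \sqrt{2} \cdot \frac{1}{58}\right) = - 8 \left(58 + \frac{\sqrt{2}}{29}\right) = -464 - \frac{8 \sqrt{2}}{29}$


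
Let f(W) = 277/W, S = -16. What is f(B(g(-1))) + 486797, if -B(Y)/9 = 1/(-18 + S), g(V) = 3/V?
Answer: 4390591/9 ≈ 4.8784e+5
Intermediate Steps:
B(Y) = 9/34 (B(Y) = -9/(-18 - 16) = -9/(-34) = -9*(-1/34) = 9/34)
f(B(g(-1))) + 486797 = 277/(9/34) + 486797 = 277*(34/9) + 486797 = 9418/9 + 486797 = 4390591/9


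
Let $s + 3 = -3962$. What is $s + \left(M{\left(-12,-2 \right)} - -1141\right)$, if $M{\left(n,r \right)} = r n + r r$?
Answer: $-2796$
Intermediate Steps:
$s = -3965$ ($s = -3 - 3962 = -3965$)
$M{\left(n,r \right)} = r^{2} + n r$ ($M{\left(n,r \right)} = n r + r^{2} = r^{2} + n r$)
$s + \left(M{\left(-12,-2 \right)} - -1141\right) = -3965 - \left(-1141 + 2 \left(-12 - 2\right)\right) = -3965 + \left(\left(-2\right) \left(-14\right) + 1141\right) = -3965 + \left(28 + 1141\right) = -3965 + 1169 = -2796$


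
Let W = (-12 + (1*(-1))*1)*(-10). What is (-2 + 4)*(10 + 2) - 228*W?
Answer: -29616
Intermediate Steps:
W = 130 (W = (-12 - 1*1)*(-10) = (-12 - 1)*(-10) = -13*(-10) = 130)
(-2 + 4)*(10 + 2) - 228*W = (-2 + 4)*(10 + 2) - 228*130 = 2*12 - 29640 = 24 - 29640 = -29616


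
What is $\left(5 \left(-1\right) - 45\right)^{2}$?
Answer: $2500$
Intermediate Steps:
$\left(5 \left(-1\right) - 45\right)^{2} = \left(-5 - 45\right)^{2} = \left(-50\right)^{2} = 2500$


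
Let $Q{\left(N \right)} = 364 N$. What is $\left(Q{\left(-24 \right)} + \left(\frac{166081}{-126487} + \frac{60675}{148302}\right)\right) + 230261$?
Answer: $\frac{1385136643407371}{6252758358} \approx 2.2152 \cdot 10^{5}$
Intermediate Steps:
$\left(Q{\left(-24 \right)} + \left(\frac{166081}{-126487} + \frac{60675}{148302}\right)\right) + 230261 = \left(364 \left(-24\right) + \left(\frac{166081}{-126487} + \frac{60675}{148302}\right)\right) + 230261 = \left(-8736 + \left(166081 \left(- \frac{1}{126487}\right) + 60675 \cdot \frac{1}{148302}\right)\right) + 230261 = \left(-8736 + \left(- \frac{166081}{126487} + \frac{20225}{49434}\right)\right) + 230261 = \left(-8736 - \frac{5651848579}{6252758358}\right) + 230261 = - \frac{54629748864067}{6252758358} + 230261 = \frac{1385136643407371}{6252758358}$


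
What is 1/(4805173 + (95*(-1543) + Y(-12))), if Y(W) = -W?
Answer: 1/4658600 ≈ 2.1466e-7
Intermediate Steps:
1/(4805173 + (95*(-1543) + Y(-12))) = 1/(4805173 + (95*(-1543) - 1*(-12))) = 1/(4805173 + (-146585 + 12)) = 1/(4805173 - 146573) = 1/4658600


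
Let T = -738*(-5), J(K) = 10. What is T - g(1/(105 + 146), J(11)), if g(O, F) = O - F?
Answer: 928699/251 ≈ 3700.0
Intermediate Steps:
T = 3690
T - g(1/(105 + 146), J(11)) = 3690 - (1/(105 + 146) - 1*10) = 3690 - (1/251 - 10) = 3690 - 1*(-2509/251) = 3690 + 2509/251 = 928699/251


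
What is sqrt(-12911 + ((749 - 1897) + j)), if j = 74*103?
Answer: I*sqrt(6437) ≈ 80.231*I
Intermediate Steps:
j = 7622
sqrt(-12911 + ((749 - 1897) + j)) = sqrt(-12911 + ((749 - 1897) + 7622)) = sqrt(-12911 + (-1148 + 7622)) = sqrt(-12911 + 6474) = sqrt(-6437) = I*sqrt(6437)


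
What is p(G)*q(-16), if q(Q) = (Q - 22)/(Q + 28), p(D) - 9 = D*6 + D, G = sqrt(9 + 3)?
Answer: -57/2 - 133*sqrt(3)/3 ≈ -105.29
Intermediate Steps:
G = 2*sqrt(3) (G = sqrt(12) = 2*sqrt(3) ≈ 3.4641)
p(D) = 9 + 7*D (p(D) = 9 + (D*6 + D) = 9 + (6*D + D) = 9 + 7*D)
q(Q) = (-22 + Q)/(28 + Q)
p(G)*q(-16) = (9 + 7*(2*sqrt(3)))*((-22 - 16)/(28 - 16)) = (9 + 14*sqrt(3))*(-38/12) = (9 + 14*sqrt(3))*((1/12)*(-38)) = (9 + 14*sqrt(3))*(-19/6) = -57/2 - 133*sqrt(3)/3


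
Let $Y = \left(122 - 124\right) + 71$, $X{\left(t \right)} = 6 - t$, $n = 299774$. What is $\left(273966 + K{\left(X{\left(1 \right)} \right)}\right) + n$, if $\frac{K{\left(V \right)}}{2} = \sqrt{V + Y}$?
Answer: $573740 + 2 \sqrt{74} \approx 5.7376 \cdot 10^{5}$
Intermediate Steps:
$Y = 69$ ($Y = -2 + 71 = 69$)
$K{\left(V \right)} = 2 \sqrt{69 + V}$ ($K{\left(V \right)} = 2 \sqrt{V + 69} = 2 \sqrt{69 + V}$)
$\left(273966 + K{\left(X{\left(1 \right)} \right)}\right) + n = \left(273966 + 2 \sqrt{69 + \left(6 - 1\right)}\right) + 299774 = \left(273966 + 2 \sqrt{69 + 5}\right) + 299774 = \left(273966 + 2 \sqrt{74}\right) + 299774 = 573740 + 2 \sqrt{74}$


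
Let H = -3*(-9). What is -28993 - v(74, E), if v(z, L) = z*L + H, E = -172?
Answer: -16292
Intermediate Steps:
H = 27
v(z, L) = 27 + L*z (v(z, L) = z*L + 27 = L*z + 27 = 27 + L*z)
-28993 - v(74, E) = -28993 - (27 - 172*74) = -28993 - (27 - 12728) = -28993 - 1*(-12701) = -28993 + 12701 = -16292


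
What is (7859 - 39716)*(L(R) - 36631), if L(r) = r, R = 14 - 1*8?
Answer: 1166762625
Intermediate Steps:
R = 6 (R = 14 - 8 = 6)
(7859 - 39716)*(L(R) - 36631) = (7859 - 39716)*(6 - 36631) = -31857*(-36625) = 1166762625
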